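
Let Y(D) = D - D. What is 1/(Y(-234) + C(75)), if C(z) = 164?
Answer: 1/164 ≈ 0.0060976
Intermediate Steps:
Y(D) = 0
1/(Y(-234) + C(75)) = 1/(0 + 164) = 1/164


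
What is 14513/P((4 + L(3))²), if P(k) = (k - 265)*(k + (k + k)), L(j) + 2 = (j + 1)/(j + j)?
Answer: -391851/148544 ≈ -2.6379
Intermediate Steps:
L(j) = -2 + (1 + j)/(2*j) (L(j) = -2 + (j + 1)/(j + j) = -2 + (1 + j)/((2*j)) = -2 + (1 + j)*(1/(2*j)) = -2 + (1 + j)/(2*j))
P(k) = 3*k*(-265 + k) (P(k) = (-265 + k)*(k + 2*k) = (-265 + k)*(3*k) = 3*k*(-265 + k))
14513/P((4 + L(3))²) = 14513/((3*(4 + (½)*(1 - 3*3)/3)²*(-265 + (4 + (½)*(1 - 3*3)/3)²))) = 14513/((3*(4 + (½)*(⅓)*(1 - 9))²*(-265 + (4 + (½)*(⅓)*(1 - 9))²))) = 14513/((3*(4 + (½)*(⅓)*(-8))²*(-265 + (4 + (½)*(⅓)*(-8))²))) = 14513/((3*(4 - 4/3)²*(-265 + (4 - 4/3)²))) = 14513/((3*(8/3)²*(-265 + (8/3)²))) = 14513/((3*(64/9)*(-265 + 64/9))) = 14513/((3*(64/9)*(-2321/9))) = 14513/(-148544/27) = 14513*(-27/148544) = -391851/148544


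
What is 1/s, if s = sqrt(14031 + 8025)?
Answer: sqrt(5514)/11028 ≈ 0.0067334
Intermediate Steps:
s = 2*sqrt(5514) (s = sqrt(22056) = 2*sqrt(5514) ≈ 148.51)
1/s = 1/(2*sqrt(5514)) = sqrt(5514)/11028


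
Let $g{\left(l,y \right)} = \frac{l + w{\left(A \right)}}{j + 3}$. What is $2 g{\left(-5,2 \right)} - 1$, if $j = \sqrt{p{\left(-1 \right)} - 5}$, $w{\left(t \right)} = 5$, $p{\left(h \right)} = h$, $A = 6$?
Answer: $-1$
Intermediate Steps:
$j = i \sqrt{6}$ ($j = \sqrt{-1 - 5} = \sqrt{-6} = i \sqrt{6} \approx 2.4495 i$)
$g{\left(l,y \right)} = \frac{5 + l}{3 + i \sqrt{6}}$ ($g{\left(l,y \right)} = \frac{l + 5}{i \sqrt{6} + 3} = \frac{5 + l}{3 + i \sqrt{6}}$)
$2 g{\left(-5,2 \right)} - 1 = 2 \frac{5 - 5}{3 + i \sqrt{6}} - 1 = 2 \frac{1}{3 + i \sqrt{6}} \cdot 0 - 1 = 2 \cdot 0 - 1 = 0 - 1 = -1$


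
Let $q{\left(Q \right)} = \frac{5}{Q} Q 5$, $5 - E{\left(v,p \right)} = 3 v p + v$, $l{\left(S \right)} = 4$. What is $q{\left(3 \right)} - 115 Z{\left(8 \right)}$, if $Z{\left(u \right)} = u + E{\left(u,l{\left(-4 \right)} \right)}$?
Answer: $10490$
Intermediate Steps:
$E{\left(v,p \right)} = 5 - v - 3 p v$ ($E{\left(v,p \right)} = 5 - \left(3 v p + v\right) = 5 - \left(3 p v + v\right) = 5 - \left(v + 3 p v\right) = 5 - v - 3 p v$)
$q{\left(Q \right)} = 25$ ($q{\left(Q \right)} = 5 \cdot 5 = 25$)
$Z{\left(u \right)} = 5 - 12 u$ ($Z{\left(u \right)} = u - \left(-5 + 13 u\right) = 5 - 12 u$)
$q{\left(3 \right)} - 115 Z{\left(8 \right)} = 25 - 115 \left(5 - 96\right) = 25 - -10465 = 25 + 10465 = 10490$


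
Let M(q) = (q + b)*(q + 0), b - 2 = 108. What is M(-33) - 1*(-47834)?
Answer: 45293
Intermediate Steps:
b = 110 (b = 2 + 108 = 110)
M(q) = q*(110 + q) (M(q) = (q + 110)*(q + 0) = (110 + q)*q = q*(110 + q))
M(-33) - 1*(-47834) = -33*(110 - 33) - 1*(-47834) = -33*77 + 47834 = -2541 + 47834 = 45293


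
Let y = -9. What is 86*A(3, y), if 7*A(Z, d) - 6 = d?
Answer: -258/7 ≈ -36.857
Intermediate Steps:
A(Z, d) = 6/7 + d/7
86*A(3, y) = 86*(6/7 + (⅐)*(-9)) = 86*(6/7 - 9/7) = 86*(-3/7) = -258/7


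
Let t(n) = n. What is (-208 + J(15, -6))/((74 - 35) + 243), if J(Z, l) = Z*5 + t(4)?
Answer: -43/94 ≈ -0.45745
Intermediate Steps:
J(Z, l) = 4 + 5*Z (J(Z, l) = Z*5 + 4 = 5*Z + 4 = 4 + 5*Z)
(-208 + J(15, -6))/((74 - 35) + 243) = (-208 + (4 + 5*15))/((74 - 35) + 243) = (-208 + (4 + 75))/(39 + 243) = (-208 + 79)/282 = -129*1/282 = -43/94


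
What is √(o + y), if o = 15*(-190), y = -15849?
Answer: I*√18699 ≈ 136.74*I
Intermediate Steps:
o = -2850
√(o + y) = √(-2850 - 15849) = √(-18699) = I*√18699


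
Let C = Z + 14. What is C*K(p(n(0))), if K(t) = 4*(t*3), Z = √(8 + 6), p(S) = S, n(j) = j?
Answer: 0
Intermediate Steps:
Z = √14 ≈ 3.7417
K(t) = 12*t (K(t) = 4*(3*t) = 12*t)
C = 14 + √14 (C = √14 + 14 = 14 + √14 ≈ 17.742)
C*K(p(n(0))) = (14 + √14)*(12*0) = (14 + √14)*0 = 0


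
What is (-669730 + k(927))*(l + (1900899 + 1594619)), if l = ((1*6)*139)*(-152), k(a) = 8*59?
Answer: -2254562887500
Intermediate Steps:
k(a) = 472
l = -126768 (l = (6*139)*(-152) = 834*(-152) = -126768)
(-669730 + k(927))*(l + (1900899 + 1594619)) = (-669730 + 472)*(-126768 + (1900899 + 1594619)) = -669258*(-126768 + 3495518) = -669258*3368750 = -2254562887500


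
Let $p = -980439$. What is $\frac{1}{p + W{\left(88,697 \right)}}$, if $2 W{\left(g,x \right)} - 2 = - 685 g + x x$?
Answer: $- \frac{2}{1535347} \approx -1.3026 \cdot 10^{-6}$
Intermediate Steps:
$W{\left(g,x \right)} = 1 + \frac{x^{2}}{2} - \frac{685 g}{2}$ ($W{\left(g,x \right)} = 1 + \frac{- 685 g + x x}{2} = 1 + \frac{- 685 g + x^{2}}{2} = 1 + \frac{x^{2} - 685 g}{2} = 1 - \left(- \frac{x^{2}}{2} + \frac{685 g}{2}\right) = 1 + \frac{x^{2}}{2} - \frac{685 g}{2}$)
$\frac{1}{p + W{\left(88,697 \right)}} = \frac{1}{-980439 + \left(1 + \frac{697^{2}}{2} - 30140\right)} = \frac{1}{-980439 + \left(1 + \frac{1}{2} \cdot 485809 - 30140\right)} = \frac{1}{-980439 + \left(1 + \frac{485809}{2} - 30140\right)} = \frac{1}{-980439 + \frac{425531}{2}} = \frac{1}{- \frac{1535347}{2}} = - \frac{2}{1535347}$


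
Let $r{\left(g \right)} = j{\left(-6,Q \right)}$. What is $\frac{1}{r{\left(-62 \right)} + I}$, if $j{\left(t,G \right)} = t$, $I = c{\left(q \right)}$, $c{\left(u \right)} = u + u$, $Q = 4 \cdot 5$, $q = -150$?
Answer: $- \frac{1}{306} \approx -0.003268$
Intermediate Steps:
$Q = 20$
$c{\left(u \right)} = 2 u$
$I = -300$ ($I = 2 \left(-150\right) = -300$)
$r{\left(g \right)} = -6$
$\frac{1}{r{\left(-62 \right)} + I} = \frac{1}{-6 - 300} = \frac{1}{-306} = - \frac{1}{306}$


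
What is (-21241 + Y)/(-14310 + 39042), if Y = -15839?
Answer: -1030/687 ≈ -1.4993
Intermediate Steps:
(-21241 + Y)/(-14310 + 39042) = (-21241 - 15839)/(-14310 + 39042) = -37080/24732 = -37080*1/24732 = -1030/687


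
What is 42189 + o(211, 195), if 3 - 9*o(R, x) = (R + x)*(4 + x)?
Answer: 298910/9 ≈ 33212.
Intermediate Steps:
o(R, x) = 1/3 - (4 + x)*(R + x)/9 (o(R, x) = 1/3 - (R + x)*(4 + x)/9 = 1/3 - (4 + x)*(R + x)/9)
42189 + o(211, 195) = 42189 + (1/3 - 4/9*211 - 4/9*195 - 1/9*195**2 - 1/9*211*195) = 42189 + (1/3 - 844/9 - 260/3 - 1/9*38025 - 13715/3) = 42189 + (1/3 - 844/9 - 260/3 - 4225 - 13715/3) = 42189 - 80791/9 = 298910/9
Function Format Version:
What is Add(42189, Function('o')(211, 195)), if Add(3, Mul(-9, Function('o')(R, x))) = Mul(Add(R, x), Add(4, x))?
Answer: Rational(298910, 9) ≈ 33212.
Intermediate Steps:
Function('o')(R, x) = Add(Rational(1, 3), Mul(Rational(-1, 9), Add(4, x), Add(R, x))) (Function('o')(R, x) = Add(Rational(1, 3), Mul(Rational(-1, 9), Mul(Add(R, x), Add(4, x)))) = Add(Rational(1, 3), Mul(Rational(-1, 9), Mul(Add(4, x), Add(R, x)))) = Add(Rational(1, 3), Mul(Rational(-1, 9), Add(4, x), Add(R, x))))
Add(42189, Function('o')(211, 195)) = Add(42189, Add(Rational(1, 3), Mul(Rational(-4, 9), 211), Mul(Rational(-4, 9), 195), Mul(Rational(-1, 9), Pow(195, 2)), Mul(Rational(-1, 9), 211, 195))) = Add(42189, Add(Rational(1, 3), Rational(-844, 9), Rational(-260, 3), Mul(Rational(-1, 9), 38025), Rational(-13715, 3))) = Add(42189, Add(Rational(1, 3), Rational(-844, 9), Rational(-260, 3), -4225, Rational(-13715, 3))) = Add(42189, Rational(-80791, 9)) = Rational(298910, 9)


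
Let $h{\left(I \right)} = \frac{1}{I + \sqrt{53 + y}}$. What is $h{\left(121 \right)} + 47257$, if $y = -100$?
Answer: $\frac{694110937}{14688} - \frac{i \sqrt{47}}{14688} \approx 47257.0 - 0.00046675 i$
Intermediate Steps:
$h{\left(I \right)} = \frac{1}{I + i \sqrt{47}}$ ($h{\left(I \right)} = \frac{1}{I + \sqrt{53 - 100}} = \frac{1}{I + \sqrt{-47}} = \frac{1}{I + i \sqrt{47}}$)
$h{\left(121 \right)} + 47257 = \frac{1}{121 + i \sqrt{47}} + 47257 = 47257 + \frac{1}{121 + i \sqrt{47}}$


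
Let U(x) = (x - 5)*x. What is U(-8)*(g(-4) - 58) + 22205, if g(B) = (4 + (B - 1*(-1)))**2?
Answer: 16277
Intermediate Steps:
U(x) = x*(-5 + x) (U(x) = (-5 + x)*x = x*(-5 + x))
g(B) = (5 + B)**2 (g(B) = (4 + (B + 1))**2 = (4 + (1 + B))**2 = (5 + B)**2)
U(-8)*(g(-4) - 58) + 22205 = (-8*(-5 - 8))*((5 - 4)**2 - 58) + 22205 = (-8*(-13))*(1**2 - 58) + 22205 = 104*(1 - 58) + 22205 = 104*(-57) + 22205 = -5928 + 22205 = 16277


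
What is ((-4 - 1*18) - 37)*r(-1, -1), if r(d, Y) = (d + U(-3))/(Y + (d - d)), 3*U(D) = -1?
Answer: -236/3 ≈ -78.667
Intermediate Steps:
U(D) = -⅓ (U(D) = (⅓)*(-1) = -⅓)
r(d, Y) = (-⅓ + d)/Y (r(d, Y) = (d - ⅓)/(Y + (d - d)) = (-⅓ + d)/(Y + 0) = (-⅓ + d)/Y)
((-4 - 1*18) - 37)*r(-1, -1) = ((-4 - 1*18) - 37)*((-⅓ - 1)/(-1)) = ((-4 - 18) - 37)*(-1*(-4/3)) = (-22 - 37)*(4/3) = -59*4/3 = -236/3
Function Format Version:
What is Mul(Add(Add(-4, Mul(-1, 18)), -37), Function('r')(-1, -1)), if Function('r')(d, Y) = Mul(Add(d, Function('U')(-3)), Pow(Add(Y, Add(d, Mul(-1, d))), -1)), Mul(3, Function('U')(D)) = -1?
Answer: Rational(-236, 3) ≈ -78.667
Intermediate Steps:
Function('U')(D) = Rational(-1, 3) (Function('U')(D) = Mul(Rational(1, 3), -1) = Rational(-1, 3))
Function('r')(d, Y) = Mul(Pow(Y, -1), Add(Rational(-1, 3), d)) (Function('r')(d, Y) = Mul(Add(d, Rational(-1, 3)), Pow(Add(Y, Add(d, Mul(-1, d))), -1)) = Mul(Add(Rational(-1, 3), d), Pow(Add(Y, 0), -1)) = Mul(Add(Rational(-1, 3), d), Pow(Y, -1)) = Mul(Pow(Y, -1), Add(Rational(-1, 3), d)))
Mul(Add(Add(-4, Mul(-1, 18)), -37), Function('r')(-1, -1)) = Mul(Add(Add(-4, Mul(-1, 18)), -37), Mul(Pow(-1, -1), Add(Rational(-1, 3), -1))) = Mul(Add(Add(-4, -18), -37), Mul(-1, Rational(-4, 3))) = Mul(Add(-22, -37), Rational(4, 3)) = Mul(-59, Rational(4, 3)) = Rational(-236, 3)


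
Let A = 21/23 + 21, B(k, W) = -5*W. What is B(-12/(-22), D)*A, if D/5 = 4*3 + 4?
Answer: -201600/23 ≈ -8765.2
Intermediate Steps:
D = 80 (D = 5*(4*3 + 4) = 5*(12 + 4) = 5*16 = 80)
A = 504/23 (A = 21*(1/23) + 21 = 21/23 + 21 = 504/23 ≈ 21.913)
B(-12/(-22), D)*A = -5*80*(504/23) = -400*504/23 = -201600/23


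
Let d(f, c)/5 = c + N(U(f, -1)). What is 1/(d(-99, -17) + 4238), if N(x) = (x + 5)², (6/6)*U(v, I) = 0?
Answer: 1/4278 ≈ 0.00023375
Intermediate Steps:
U(v, I) = 0
N(x) = (5 + x)²
d(f, c) = 125 + 5*c (d(f, c) = 5*(c + (5 + 0)²) = 5*(c + 5²) = 5*(c + 25) = 5*(25 + c) = 125 + 5*c)
1/(d(-99, -17) + 4238) = 1/((125 + 5*(-17)) + 4238) = 1/((125 - 85) + 4238) = 1/(40 + 4238) = 1/4278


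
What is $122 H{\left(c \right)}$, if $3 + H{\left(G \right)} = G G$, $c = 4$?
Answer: $1586$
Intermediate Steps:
$H{\left(G \right)} = -3 + G^{2}$ ($H{\left(G \right)} = -3 + G G = -3 + G^{2}$)
$122 H{\left(c \right)} = 122 \left(-3 + 4^{2}\right) = 122 \left(-3 + 16\right) = 122 \cdot 13 = 1586$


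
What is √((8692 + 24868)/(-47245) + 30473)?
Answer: √2720675751585/9449 ≈ 174.56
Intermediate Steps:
√((8692 + 24868)/(-47245) + 30473) = √(33560*(-1/47245) + 30473) = √(-6712/9449 + 30473) = √(287932665/9449) = √2720675751585/9449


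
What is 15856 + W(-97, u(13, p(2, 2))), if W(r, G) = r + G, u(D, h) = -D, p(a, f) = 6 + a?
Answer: 15746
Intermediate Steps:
W(r, G) = G + r
15856 + W(-97, u(13, p(2, 2))) = 15856 + (-1*13 - 97) = 15856 + (-13 - 97) = 15856 - 110 = 15746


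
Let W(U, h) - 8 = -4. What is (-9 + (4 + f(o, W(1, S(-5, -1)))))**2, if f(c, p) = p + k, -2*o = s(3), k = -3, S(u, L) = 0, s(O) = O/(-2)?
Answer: 16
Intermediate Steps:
s(O) = -O/2 (s(O) = O*(-1/2) = -O/2)
W(U, h) = 4 (W(U, h) = 8 - 4 = 4)
o = 3/4 (o = -(-1)*3/4 = -1/2*(-3/2) = 3/4 ≈ 0.75000)
f(c, p) = -3 + p (f(c, p) = p - 3 = -3 + p)
(-9 + (4 + f(o, W(1, S(-5, -1)))))**2 = (-9 + (4 + (-3 + 4)))**2 = (-9 + (4 + 1))**2 = (-9 + 5)**2 = (-4)**2 = 16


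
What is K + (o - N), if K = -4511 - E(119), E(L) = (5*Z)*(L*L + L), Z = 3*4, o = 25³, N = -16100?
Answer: -829586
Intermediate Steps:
o = 15625
Z = 12
E(L) = 60*L + 60*L² (E(L) = (5*12)*(L*L + L) = 60*(L² + L) = 60*(L + L²) = 60*L + 60*L²)
K = -861311 (K = -4511 - 60*119*(1 + 119) = -4511 - 60*119*120 = -4511 - 1*856800 = -4511 - 856800 = -861311)
K + (o - N) = -861311 + (15625 - 1*(-16100)) = -861311 + (15625 + 16100) = -861311 + 31725 = -829586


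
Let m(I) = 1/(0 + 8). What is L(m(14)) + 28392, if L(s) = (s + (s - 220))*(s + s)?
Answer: 453393/16 ≈ 28337.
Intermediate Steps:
m(I) = 1/8
L(s) = 2*s*(-220 + 2*s) (L(s) = (s + (-220 + s))*(2*s) = (-220 + 2*s)*(2*s) = 2*s*(-220 + 2*s))
L(m(14)) + 28392 = 4*(1/8)*(-110 + 1/8) + 28392 = 4*(1/8)*(-879/8) + 28392 = -879/16 + 28392 = 453393/16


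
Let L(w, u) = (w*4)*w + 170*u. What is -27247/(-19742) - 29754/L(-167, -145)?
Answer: 46855903/45149954 ≈ 1.0378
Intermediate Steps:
L(w, u) = 4*w² + 170*u (L(w, u) = (4*w)*w + 170*u = 4*w² + 170*u)
-27247/(-19742) - 29754/L(-167, -145) = -27247/(-19742) - 29754/(4*(-167)² + 170*(-145)) = -27247*(-1/19742) - 29754/(4*27889 - 24650) = 27247/19742 - 29754/(111556 - 24650) = 27247/19742 - 29754/86906 = 27247/19742 - 29754*1/86906 = 27247/19742 - 783/2287 = 46855903/45149954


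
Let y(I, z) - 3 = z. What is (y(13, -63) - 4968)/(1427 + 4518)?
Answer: -5028/5945 ≈ -0.84575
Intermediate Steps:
y(I, z) = 3 + z
(y(13, -63) - 4968)/(1427 + 4518) = ((3 - 63) - 4968)/(1427 + 4518) = (-60 - 4968)/5945 = -5028*1/5945 = -5028/5945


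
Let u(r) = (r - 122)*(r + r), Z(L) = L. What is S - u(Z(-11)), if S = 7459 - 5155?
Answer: -622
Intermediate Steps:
S = 2304
u(r) = 2*r*(-122 + r) (u(r) = (-122 + r)*(2*r) = 2*r*(-122 + r))
S - u(Z(-11)) = 2304 - 2*(-11)*(-122 - 11) = 2304 - 2*(-11)*(-133) = 2304 - 1*2926 = 2304 - 2926 = -622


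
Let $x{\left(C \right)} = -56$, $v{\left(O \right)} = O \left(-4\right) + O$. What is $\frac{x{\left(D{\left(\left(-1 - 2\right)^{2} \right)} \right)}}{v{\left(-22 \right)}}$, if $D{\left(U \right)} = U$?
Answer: $- \frac{28}{33} \approx -0.84848$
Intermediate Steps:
$v{\left(O \right)} = - 3 O$ ($v{\left(O \right)} = - 4 O + O = - 3 O$)
$\frac{x{\left(D{\left(\left(-1 - 2\right)^{2} \right)} \right)}}{v{\left(-22 \right)}} = - \frac{56}{\left(-3\right) \left(-22\right)} = - \frac{56}{66} = \left(-56\right) \frac{1}{66} = - \frac{28}{33}$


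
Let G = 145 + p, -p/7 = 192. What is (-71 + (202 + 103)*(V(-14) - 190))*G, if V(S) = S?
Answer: 74686909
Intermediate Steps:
p = -1344 (p = -7*192 = -1344)
G = -1199 (G = 145 - 1344 = -1199)
(-71 + (202 + 103)*(V(-14) - 190))*G = (-71 + (202 + 103)*(-14 - 190))*(-1199) = (-71 + 305*(-204))*(-1199) = (-71 - 62220)*(-1199) = -62291*(-1199) = 74686909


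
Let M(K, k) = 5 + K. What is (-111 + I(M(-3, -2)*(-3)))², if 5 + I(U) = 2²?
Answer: 12544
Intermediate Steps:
I(U) = -1 (I(U) = -5 + 2² = -5 + 4 = -1)
(-111 + I(M(-3, -2)*(-3)))² = (-111 - 1)² = (-112)² = 12544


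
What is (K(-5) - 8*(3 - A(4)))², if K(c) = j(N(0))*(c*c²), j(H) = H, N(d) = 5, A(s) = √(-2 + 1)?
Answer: 421137 - 10384*I ≈ 4.2114e+5 - 10384.0*I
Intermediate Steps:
A(s) = I (A(s) = √(-1) = I)
K(c) = 5*c³ (K(c) = 5*(c*c²) = 5*c³)
(K(-5) - 8*(3 - A(4)))² = (5*(-5)³ - 8*(3 - I))² = (5*(-125) + (-24 + 8*I))² = (-625 + (-24 + 8*I))² = (-649 + 8*I)²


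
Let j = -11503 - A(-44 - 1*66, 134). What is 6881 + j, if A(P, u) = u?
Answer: -4756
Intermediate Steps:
j = -11637 (j = -11503 - 1*134 = -11503 - 134 = -11637)
6881 + j = 6881 - 11637 = -4756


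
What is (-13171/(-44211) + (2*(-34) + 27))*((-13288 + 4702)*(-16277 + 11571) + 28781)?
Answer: -72761068661560/44211 ≈ -1.6458e+9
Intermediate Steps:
(-13171/(-44211) + (2*(-34) + 27))*((-13288 + 4702)*(-16277 + 11571) + 28781) = (-13171*(-1/44211) + (-68 + 27))*(-8586*(-4706) + 28781) = (13171/44211 - 41)*(40405716 + 28781) = -1799480/44211*40434497 = -72761068661560/44211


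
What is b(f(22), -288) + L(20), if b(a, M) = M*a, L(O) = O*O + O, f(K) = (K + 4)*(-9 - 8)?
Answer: 127716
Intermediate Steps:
f(K) = -68 - 17*K (f(K) = (4 + K)*(-17) = -68 - 17*K)
L(O) = O + O² (L(O) = O² + O = O + O²)
b(f(22), -288) + L(20) = -288*(-68 - 17*22) + 20*(1 + 20) = -288*(-68 - 374) + 20*21 = -288*(-442) + 420 = 127296 + 420 = 127716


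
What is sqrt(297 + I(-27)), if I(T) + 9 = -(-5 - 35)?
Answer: 2*sqrt(82) ≈ 18.111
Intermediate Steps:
I(T) = 31 (I(T) = -9 - (-5 - 35) = -9 - 1*(-40) = -9 + 40 = 31)
sqrt(297 + I(-27)) = sqrt(297 + 31) = sqrt(328) = 2*sqrt(82)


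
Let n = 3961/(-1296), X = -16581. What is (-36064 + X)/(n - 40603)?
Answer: 68227920/52625449 ≈ 1.2965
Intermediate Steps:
n = -3961/1296 (n = 3961*(-1/1296) = -3961/1296 ≈ -3.0563)
(-36064 + X)/(n - 40603) = (-36064 - 16581)/(-3961/1296 - 40603) = -52645/(-52625449/1296) = -52645*(-1296/52625449) = 68227920/52625449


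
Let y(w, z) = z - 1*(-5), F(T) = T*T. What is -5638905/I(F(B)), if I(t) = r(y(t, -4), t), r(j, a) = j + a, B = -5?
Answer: -5638905/26 ≈ -2.1688e+5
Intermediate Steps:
F(T) = T²
y(w, z) = 5 + z (y(w, z) = z + 5 = 5 + z)
r(j, a) = a + j
I(t) = 1 + t (I(t) = t + (5 - 4) = t + 1 = 1 + t)
-5638905/I(F(B)) = -5638905/(1 + (-5)²) = -5638905/(1 + 25) = -5638905/26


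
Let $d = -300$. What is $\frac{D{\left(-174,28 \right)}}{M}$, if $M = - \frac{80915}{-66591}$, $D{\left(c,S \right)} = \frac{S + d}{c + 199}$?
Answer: $- \frac{18112752}{2022875} \approx -8.954$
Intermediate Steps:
$D{\left(c,S \right)} = \frac{-300 + S}{199 + c}$ ($D{\left(c,S \right)} = \frac{S - 300}{c + 199} = \frac{-300 + S}{199 + c}$)
$M = \frac{80915}{66591}$ ($M = \left(-80915\right) \left(- \frac{1}{66591}\right) = \frac{80915}{66591} \approx 1.2151$)
$\frac{D{\left(-174,28 \right)}}{M} = \frac{\frac{1}{199 - 174} \left(-300 + 28\right)}{\frac{80915}{66591}} = \frac{1}{25} \left(-272\right) \frac{66591}{80915} = \left(- \frac{272}{25}\right) \frac{66591}{80915} = - \frac{18112752}{2022875}$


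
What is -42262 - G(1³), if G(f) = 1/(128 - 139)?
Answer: -464881/11 ≈ -42262.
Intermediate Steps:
G(f) = -1/11 (G(f) = 1/(-11) = -1/11)
-42262 - G(1³) = -42262 - 1*(-1/11) = -42262 + 1/11 = -464881/11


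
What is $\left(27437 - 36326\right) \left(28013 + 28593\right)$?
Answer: $-503170734$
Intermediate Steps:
$\left(27437 - 36326\right) \left(28013 + 28593\right) = \left(-8889\right) 56606 = -503170734$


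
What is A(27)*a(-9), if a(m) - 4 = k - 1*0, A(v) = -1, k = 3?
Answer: -7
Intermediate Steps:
a(m) = 7 (a(m) = 4 + (3 - 1*0) = 4 + (3 + 0) = 4 + 3 = 7)
A(27)*a(-9) = -1*7 = -7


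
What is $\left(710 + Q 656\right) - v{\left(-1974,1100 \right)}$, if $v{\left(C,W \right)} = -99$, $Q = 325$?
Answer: $214009$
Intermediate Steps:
$\left(710 + Q 656\right) - v{\left(-1974,1100 \right)} = \left(710 + 325 \cdot 656\right) - -99 = \left(710 + 213200\right) + 99 = 213910 + 99 = 214009$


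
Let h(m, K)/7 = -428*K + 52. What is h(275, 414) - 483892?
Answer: -1723872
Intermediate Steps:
h(m, K) = 364 - 2996*K (h(m, K) = 7*(-428*K + 52) = 7*(52 - 428*K) = 364 - 2996*K)
h(275, 414) - 483892 = (364 - 2996*414) - 483892 = (364 - 1240344) - 483892 = -1239980 - 483892 = -1723872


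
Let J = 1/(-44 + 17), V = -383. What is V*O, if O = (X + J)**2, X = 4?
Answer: -4384967/729 ≈ -6015.0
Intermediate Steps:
J = -1/27 (J = 1/(-27) = -1/27 ≈ -0.037037)
O = 11449/729 (O = (4 - 1/27)**2 = (107/27)**2 = 11449/729 ≈ 15.705)
V*O = -383*11449/729 = -4384967/729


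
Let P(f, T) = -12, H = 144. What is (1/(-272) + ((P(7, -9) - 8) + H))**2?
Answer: 1137510529/73984 ≈ 15375.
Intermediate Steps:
(1/(-272) + ((P(7, -9) - 8) + H))**2 = (1/(-272) + ((-12 - 8) + 144))**2 = (-1/272 + (-20 + 144))**2 = (-1/272 + 124)**2 = (33727/272)**2 = 1137510529/73984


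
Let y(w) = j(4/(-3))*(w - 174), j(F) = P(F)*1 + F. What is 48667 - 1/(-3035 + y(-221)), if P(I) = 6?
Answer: 712241548/14635 ≈ 48667.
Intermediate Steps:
j(F) = 6 + F (j(F) = 6*1 + F = 6 + F)
y(w) = -812 + 14*w/3 (y(w) = (6 + 4/(-3))*(w - 174) = (6 + 4*(-⅓))*(-174 + w) = (6 - 4/3)*(-174 + w) = 14*(-174 + w)/3 = -812 + 14*w/3)
48667 - 1/(-3035 + y(-221)) = 48667 - 1/(-3035 + (-812 + (14/3)*(-221))) = 48667 - 1/(-3035 + (-812 - 3094/3)) = 48667 - 1/(-3035 - 5530/3) = 48667 - 1/(-14635/3) = 48667 - 1*(-3/14635) = 48667 + 3/14635 = 712241548/14635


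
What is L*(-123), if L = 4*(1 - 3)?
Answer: 984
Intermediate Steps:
L = -8 (L = 4*(-2) = -8)
L*(-123) = -8*(-123) = 984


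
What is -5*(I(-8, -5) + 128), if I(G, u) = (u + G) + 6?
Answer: -605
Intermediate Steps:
I(G, u) = 6 + G + u (I(G, u) = (G + u) + 6 = 6 + G + u)
-5*(I(-8, -5) + 128) = -5*((6 - 8 - 5) + 128) = -5*(-7 + 128) = -5*121 = -605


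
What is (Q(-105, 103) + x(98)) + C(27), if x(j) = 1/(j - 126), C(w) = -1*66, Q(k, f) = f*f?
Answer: 295203/28 ≈ 10543.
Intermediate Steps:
Q(k, f) = f**2
C(w) = -66
x(j) = 1/(-126 + j)
(Q(-105, 103) + x(98)) + C(27) = (103**2 + 1/(-126 + 98)) - 66 = (10609 + 1/(-28)) - 66 = (10609 - 1/28) - 66 = 297051/28 - 66 = 295203/28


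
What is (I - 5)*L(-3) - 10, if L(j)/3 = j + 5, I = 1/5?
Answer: -194/5 ≈ -38.800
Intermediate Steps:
I = ⅕ ≈ 0.20000
L(j) = 15 + 3*j (L(j) = 3*(j + 5) = 3*(5 + j) = 15 + 3*j)
(I - 5)*L(-3) - 10 = (⅕ - 5)*(15 + 3*(-3)) - 10 = -24*(15 - 9)/5 - 10 = -24/5*6 - 10 = -144/5 - 10 = -194/5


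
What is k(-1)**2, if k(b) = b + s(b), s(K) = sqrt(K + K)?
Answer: (1 - I*sqrt(2))**2 ≈ -1.0 - 2.8284*I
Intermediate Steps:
s(K) = sqrt(2)*sqrt(K) (s(K) = sqrt(2*K) = sqrt(2)*sqrt(K))
k(b) = b + sqrt(2)*sqrt(b)
k(-1)**2 = (-1 + sqrt(2)*sqrt(-1))**2 = (-1 + sqrt(2)*I)**2 = (-1 + I*sqrt(2))**2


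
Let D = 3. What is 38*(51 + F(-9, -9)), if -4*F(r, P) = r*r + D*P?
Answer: 1425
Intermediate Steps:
F(r, P) = -3*P/4 - r²/4 (F(r, P) = -(r*r + 3*P)/4 = -(r² + 3*P)/4 = -3*P/4 - r²/4)
38*(51 + F(-9, -9)) = 38*(51 + (-¾*(-9) - ¼*(-9)²)) = 38*(51 + (27/4 - ¼*81)) = 38*(51 + (27/4 - 81/4)) = 38*(51 - 27/2) = 38*(75/2) = 1425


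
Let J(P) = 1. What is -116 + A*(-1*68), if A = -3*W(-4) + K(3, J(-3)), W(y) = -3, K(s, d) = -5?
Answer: -388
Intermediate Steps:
A = 4 (A = -3*(-3) - 5 = 9 - 5 = 4)
-116 + A*(-1*68) = -116 + 4*(-1*68) = -116 + 4*(-68) = -116 - 272 = -388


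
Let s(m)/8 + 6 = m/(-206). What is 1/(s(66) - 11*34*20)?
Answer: -103/775648 ≈ -0.00013279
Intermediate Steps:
s(m) = -48 - 4*m/103 (s(m) = -48 + 8*(m/(-206)) = -48 + 8*(m*(-1/206)) = -48 + 8*(-m/206) = -48 - 4*m/103)
1/(s(66) - 11*34*20) = 1/((-48 - 4/103*66) - 11*34*20) = 1/((-48 - 264/103) - 374*20) = 1/(-5208/103 - 7480) = 1/(-775648/103) = -103/775648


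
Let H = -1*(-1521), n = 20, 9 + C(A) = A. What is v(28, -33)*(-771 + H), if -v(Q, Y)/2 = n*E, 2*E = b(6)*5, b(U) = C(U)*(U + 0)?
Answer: 1350000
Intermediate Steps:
C(A) = -9 + A
b(U) = U*(-9 + U) (b(U) = (-9 + U)*(U + 0) = (-9 + U)*U = U*(-9 + U))
H = 1521
E = -45 (E = ((6*(-9 + 6))*5)/2 = ((6*(-3))*5)/2 = (-18*5)/2 = (½)*(-90) = -45)
v(Q, Y) = 1800 (v(Q, Y) = -40*(-45) = -2*(-900) = 1800)
v(28, -33)*(-771 + H) = 1800*(-771 + 1521) = 1800*750 = 1350000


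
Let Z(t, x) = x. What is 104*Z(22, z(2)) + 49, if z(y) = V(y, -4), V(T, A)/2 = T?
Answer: 465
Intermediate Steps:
V(T, A) = 2*T
z(y) = 2*y
104*Z(22, z(2)) + 49 = 104*(2*2) + 49 = 104*4 + 49 = 416 + 49 = 465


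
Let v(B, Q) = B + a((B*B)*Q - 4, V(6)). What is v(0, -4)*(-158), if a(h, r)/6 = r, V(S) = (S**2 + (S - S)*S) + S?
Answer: -39816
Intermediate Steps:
V(S) = S + S**2 (V(S) = (S**2 + 0*S) + S = (S**2 + 0) + S = S**2 + S = S + S**2)
a(h, r) = 6*r
v(B, Q) = 252 + B (v(B, Q) = B + 6*(6*(1 + 6)) = B + 6*(6*7) = B + 6*42 = B + 252 = 252 + B)
v(0, -4)*(-158) = (252 + 0)*(-158) = 252*(-158) = -39816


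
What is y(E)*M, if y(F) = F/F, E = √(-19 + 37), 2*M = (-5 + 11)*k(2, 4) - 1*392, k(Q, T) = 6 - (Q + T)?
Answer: -196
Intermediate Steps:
k(Q, T) = 6 - Q - T (k(Q, T) = 6 + (-Q - T) = 6 - Q - T)
M = -196 (M = ((-5 + 11)*(6 - 1*2 - 1*4) - 1*392)/2 = (6*(6 - 2 - 4) - 392)/2 = (6*0 - 392)/2 = (0 - 392)/2 = (½)*(-392) = -196)
E = 3*√2 (E = √18 = 3*√2 ≈ 4.2426)
y(F) = 1
y(E)*M = 1*(-196) = -196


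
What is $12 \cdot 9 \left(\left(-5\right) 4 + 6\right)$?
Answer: $-1512$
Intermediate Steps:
$12 \cdot 9 \left(\left(-5\right) 4 + 6\right) = 108 \left(-20 + 6\right) = 108 \left(-14\right) = -1512$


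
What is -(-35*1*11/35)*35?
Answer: 385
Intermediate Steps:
-(-35*1*11/35)*35 = -(-385/35)*35 = -(-35*11/35)*35 = -(-11)*35 = -1*(-385) = 385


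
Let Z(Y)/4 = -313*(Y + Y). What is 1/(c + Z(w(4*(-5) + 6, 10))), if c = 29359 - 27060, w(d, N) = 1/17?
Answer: 17/36579 ≈ 0.00046475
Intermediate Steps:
w(d, N) = 1/17
Z(Y) = -2504*Y (Z(Y) = 4*(-313*(Y + Y)) = 4*(-626*Y) = -2504*Y)
c = 2299
1/(c + Z(w(4*(-5) + 6, 10))) = 1/(2299 - 2504*1/17) = 1/(2299 - 2504/17) = 1/(36579/17) = 17/36579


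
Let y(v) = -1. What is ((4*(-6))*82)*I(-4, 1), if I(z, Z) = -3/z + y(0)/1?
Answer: 492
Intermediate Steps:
I(z, Z) = -1 - 3/z (I(z, Z) = -3/z - 1/1 = -3/z - 1*1 = -3/z - 1 = -1 - 3/z)
((4*(-6))*82)*I(-4, 1) = ((4*(-6))*82)*((-3 - 1*(-4))/(-4)) = (-24*82)*(-(-3 + 4)/4) = -(-492) = -1968*(-¼) = 492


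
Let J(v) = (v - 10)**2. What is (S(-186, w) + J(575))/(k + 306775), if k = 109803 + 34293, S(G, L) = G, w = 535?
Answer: 319039/450871 ≈ 0.70761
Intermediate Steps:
J(v) = (-10 + v)**2
k = 144096
(S(-186, w) + J(575))/(k + 306775) = (-186 + (-10 + 575)**2)/(144096 + 306775) = (-186 + 565**2)/450871 = (-186 + 319225)*(1/450871) = 319039*(1/450871) = 319039/450871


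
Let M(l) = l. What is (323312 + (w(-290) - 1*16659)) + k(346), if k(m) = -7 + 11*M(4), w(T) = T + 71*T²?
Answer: 6277500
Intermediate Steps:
k(m) = 37 (k(m) = -7 + 11*4 = -7 + 44 = 37)
(323312 + (w(-290) - 1*16659)) + k(346) = (323312 + (-290*(1 + 71*(-290)) - 1*16659)) + 37 = (323312 + (-290*(1 - 20590) - 16659)) + 37 = (323312 + (-290*(-20589) - 16659)) + 37 = (323312 + (5970810 - 16659)) + 37 = (323312 + 5954151) + 37 = 6277463 + 37 = 6277500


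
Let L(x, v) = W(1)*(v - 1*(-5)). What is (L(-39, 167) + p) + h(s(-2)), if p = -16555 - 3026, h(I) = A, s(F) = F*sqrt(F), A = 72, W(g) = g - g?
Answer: -19509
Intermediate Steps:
W(g) = 0
s(F) = F**(3/2)
h(I) = 72
L(x, v) = 0 (L(x, v) = 0*(v - 1*(-5)) = 0*(v + 5) = 0*(5 + v) = 0)
p = -19581
(L(-39, 167) + p) + h(s(-2)) = (0 - 19581) + 72 = -19581 + 72 = -19509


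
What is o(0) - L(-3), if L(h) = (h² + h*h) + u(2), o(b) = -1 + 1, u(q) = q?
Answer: -20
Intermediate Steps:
o(b) = 0
L(h) = 2 + 2*h² (L(h) = (h² + h*h) + 2 = (h² + h²) + 2 = 2*h² + 2 = 2 + 2*h²)
o(0) - L(-3) = 0 - (2 + 2*(-3)²) = 0 - (2 + 2*9) = 0 - (2 + 18) = 0 - 1*20 = 0 - 20 = -20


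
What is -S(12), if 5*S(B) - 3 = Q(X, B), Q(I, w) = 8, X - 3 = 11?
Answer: -11/5 ≈ -2.2000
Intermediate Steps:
X = 14 (X = 3 + 11 = 14)
S(B) = 11/5 (S(B) = ⅗ + (⅕)*8 = ⅗ + 8/5 = 11/5)
-S(12) = -1*11/5 = -11/5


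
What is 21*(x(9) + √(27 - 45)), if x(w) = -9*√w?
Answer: -567 + 63*I*√2 ≈ -567.0 + 89.095*I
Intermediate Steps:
21*(x(9) + √(27 - 45)) = 21*(-9*√9 + √(27 - 45)) = 21*(-9*3 + √(-18)) = 21*(-27 + 3*I*√2) = -567 + 63*I*√2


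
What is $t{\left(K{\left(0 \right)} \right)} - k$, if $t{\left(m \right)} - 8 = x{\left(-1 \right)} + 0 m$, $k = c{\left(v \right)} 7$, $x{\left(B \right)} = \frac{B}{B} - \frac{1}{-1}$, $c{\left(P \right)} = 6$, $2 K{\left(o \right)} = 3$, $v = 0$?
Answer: $-32$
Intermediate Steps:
$K{\left(o \right)} = \frac{3}{2}$ ($K{\left(o \right)} = \frac{1}{2} \cdot 3 = \frac{3}{2}$)
$x{\left(B \right)} = 2$ ($x{\left(B \right)} = 1 - -1 = 1 + 1 = 2$)
$k = 42$ ($k = 6 \cdot 7 = 42$)
$t{\left(m \right)} = 10$ ($t{\left(m \right)} = 8 + \left(2 + 0 m\right) = 8 + \left(2 + 0\right) = 8 + 2 = 10$)
$t{\left(K{\left(0 \right)} \right)} - k = 10 - 42 = -32$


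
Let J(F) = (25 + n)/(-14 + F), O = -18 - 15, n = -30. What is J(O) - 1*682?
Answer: -32049/47 ≈ -681.89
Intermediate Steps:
O = -33
J(F) = -5/(-14 + F) (J(F) = (25 - 30)/(-14 + F) = -5/(-14 + F))
J(O) - 1*682 = -5/(-14 - 33) - 1*682 = -5/(-47) - 682 = -5*(-1/47) - 682 = 5/47 - 682 = -32049/47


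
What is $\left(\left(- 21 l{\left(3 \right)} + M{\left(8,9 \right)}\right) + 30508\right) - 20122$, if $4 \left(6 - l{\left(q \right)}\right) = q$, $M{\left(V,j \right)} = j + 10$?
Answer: $\frac{41179}{4} \approx 10295.0$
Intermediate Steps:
$M{\left(V,j \right)} = 10 + j$
$l{\left(q \right)} = 6 - \frac{q}{4}$
$\left(\left(- 21 l{\left(3 \right)} + M{\left(8,9 \right)}\right) + 30508\right) - 20122 = \left(\left(- 21 \left(6 - \frac{3}{4}\right) + \left(10 + 9\right)\right) + 30508\right) - 20122 = \left(\left(- 21 \left(6 - \frac{3}{4}\right) + 19\right) + 30508\right) - 20122 = \left(\left(\left(-21\right) \frac{21}{4} + 19\right) + 30508\right) - 20122 = \left(\left(- \frac{441}{4} + 19\right) + 30508\right) - 20122 = \left(- \frac{365}{4} + 30508\right) - 20122 = \frac{121667}{4} - 20122 = \frac{41179}{4}$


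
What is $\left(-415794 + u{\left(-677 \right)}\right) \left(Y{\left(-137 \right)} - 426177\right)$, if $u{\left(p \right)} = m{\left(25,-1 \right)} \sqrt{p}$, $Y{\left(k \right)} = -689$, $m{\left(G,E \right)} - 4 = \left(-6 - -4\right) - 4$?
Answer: $177488321604 + 853732 i \sqrt{677} \approx 1.7749 \cdot 10^{11} + 2.2213 \cdot 10^{7} i$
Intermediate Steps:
$m{\left(G,E \right)} = -2$ ($m{\left(G,E \right)} = 4 - 6 = -2$)
$u{\left(p \right)} = - 2 \sqrt{p}$
$\left(-415794 + u{\left(-677 \right)}\right) \left(Y{\left(-137 \right)} - 426177\right) = \left(-415794 - 2 \sqrt{-677}\right) \left(-689 - 426177\right) = \left(-415794 - 2 i \sqrt{677}\right) \left(-426866\right) = 177488321604 + 853732 i \sqrt{677}$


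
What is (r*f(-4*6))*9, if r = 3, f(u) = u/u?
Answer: 27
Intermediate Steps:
f(u) = 1
(r*f(-4*6))*9 = (3*1)*9 = 3*9 = 27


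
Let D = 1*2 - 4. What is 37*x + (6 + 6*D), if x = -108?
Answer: -4002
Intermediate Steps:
D = -2 (D = 2 - 4 = -2)
37*x + (6 + 6*D) = 37*(-108) + (6 + 6*(-2)) = -3996 + (6 - 12) = -3996 - 6 = -4002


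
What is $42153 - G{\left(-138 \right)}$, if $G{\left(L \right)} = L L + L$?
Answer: $23247$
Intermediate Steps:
$G{\left(L \right)} = L + L^{2}$ ($G{\left(L \right)} = L^{2} + L = L + L^{2}$)
$42153 - G{\left(-138 \right)} = 42153 - - 138 \left(1 - 138\right) = 42153 - \left(-138\right) \left(-137\right) = 42153 - 18906 = 23247$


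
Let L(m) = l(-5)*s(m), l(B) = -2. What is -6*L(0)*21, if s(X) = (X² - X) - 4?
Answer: -1008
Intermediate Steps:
s(X) = -4 + X² - X
L(m) = 8 - 2*m² + 2*m (L(m) = -2*(-4 + m² - m) = 8 - 2*m² + 2*m)
-6*L(0)*21 = -6*(8 - 2*0² + 2*0)*21 = -6*(8 - 2*0 + 0)*21 = -6*(8 + 0 + 0)*21 = -6*8*21 = -48*21 = -1008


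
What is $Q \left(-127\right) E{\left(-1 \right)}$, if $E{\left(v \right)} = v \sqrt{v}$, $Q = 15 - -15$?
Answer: $3810 i \approx 3810.0 i$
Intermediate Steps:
$Q = 30$ ($Q = 15 + 15 = 30$)
$E{\left(v \right)} = v^{\frac{3}{2}}$
$Q \left(-127\right) E{\left(-1 \right)} = 30 \left(-127\right) \left(-1\right)^{\frac{3}{2}} = - 3810 \left(- i\right) = 3810 i$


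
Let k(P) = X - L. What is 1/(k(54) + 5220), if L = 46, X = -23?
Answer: 1/5151 ≈ 0.00019414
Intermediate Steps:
k(P) = -69 (k(P) = -23 - 1*46 = -23 - 46 = -69)
1/(k(54) + 5220) = 1/(-69 + 5220) = 1/5151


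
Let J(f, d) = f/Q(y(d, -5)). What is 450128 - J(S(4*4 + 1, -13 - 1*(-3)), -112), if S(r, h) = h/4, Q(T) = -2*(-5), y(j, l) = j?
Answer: 1800513/4 ≈ 4.5013e+5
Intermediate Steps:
Q(T) = 10
S(r, h) = h/4 (S(r, h) = h*(1/4) = h/4)
J(f, d) = f/10
450128 - J(S(4*4 + 1, -13 - 1*(-3)), -112) = 450128 - (-13 - 1*(-3))/4/10 = 450128 - (-13 + 3)/4/10 = 450128 - (1/4)*(-10)/10 = 450128 - (-5)/(10*2) = 450128 - 1*(-1/4) = 450128 + 1/4 = 1800513/4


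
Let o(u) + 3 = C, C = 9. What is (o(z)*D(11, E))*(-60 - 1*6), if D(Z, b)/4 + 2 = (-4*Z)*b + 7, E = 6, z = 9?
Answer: 410256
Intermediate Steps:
o(u) = 6 (o(u) = -3 + 9 = 6)
D(Z, b) = 20 - 16*Z*b (D(Z, b) = -8 + 4*((-4*Z)*b + 7) = -8 + 4*(-4*Z*b + 7) = -8 + 4*(7 - 4*Z*b) = -8 + (28 - 16*Z*b) = 20 - 16*Z*b)
(o(z)*D(11, E))*(-60 - 1*6) = (6*(20 - 16*11*6))*(-60 - 1*6) = (6*(20 - 1056))*(-60 - 6) = (6*(-1036))*(-66) = -6216*(-66) = 410256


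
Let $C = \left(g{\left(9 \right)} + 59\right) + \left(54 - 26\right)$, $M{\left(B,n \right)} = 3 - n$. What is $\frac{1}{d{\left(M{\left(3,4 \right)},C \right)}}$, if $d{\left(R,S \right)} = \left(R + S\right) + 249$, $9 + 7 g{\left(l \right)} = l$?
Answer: $\frac{1}{335} \approx 0.0029851$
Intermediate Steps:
$g{\left(l \right)} = - \frac{9}{7} + \frac{l}{7}$
$C = 87$ ($C = \left(\left(- \frac{9}{7} + \frac{1}{7} \cdot 9\right) + 59\right) + \left(54 - 26\right) = \left(\left(- \frac{9}{7} + \frac{9}{7}\right) + 59\right) + \left(54 - 26\right) = \left(0 + 59\right) + 28 = 59 + 28 = 87$)
$d{\left(R,S \right)} = 249 + R + S$
$\frac{1}{d{\left(M{\left(3,4 \right)},C \right)}} = \frac{1}{249 + \left(3 - 4\right) + 87} = \frac{1}{249 - 1 + 87} = \frac{1}{335}$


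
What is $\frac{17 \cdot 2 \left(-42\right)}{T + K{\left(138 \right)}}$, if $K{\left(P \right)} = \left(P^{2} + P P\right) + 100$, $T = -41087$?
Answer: $\frac{1428}{2899} \approx 0.49258$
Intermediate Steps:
$K{\left(P \right)} = 100 + 2 P^{2}$ ($K{\left(P \right)} = \left(P^{2} + P^{2}\right) + 100 = 2 P^{2} + 100 = 100 + 2 P^{2}$)
$\frac{17 \cdot 2 \left(-42\right)}{T + K{\left(138 \right)}} = \frac{17 \cdot 2 \left(-42\right)}{-41087 + \left(100 + 2 \cdot 138^{2}\right)} = \frac{34 \left(-42\right)}{-41087 + \left(100 + 2 \cdot 19044\right)} = - \frac{1428}{-41087 + \left(100 + 38088\right)} = - \frac{1428}{-41087 + 38188} = - \frac{1428}{-2899} = \left(-1428\right) \left(- \frac{1}{2899}\right) = \frac{1428}{2899}$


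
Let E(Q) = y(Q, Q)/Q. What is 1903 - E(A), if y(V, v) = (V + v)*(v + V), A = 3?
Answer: 1891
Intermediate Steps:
y(V, v) = (V + v)**2 (y(V, v) = (V + v)*(V + v) = (V + v)**2)
E(Q) = 4*Q (E(Q) = (Q + Q)**2/Q = (2*Q)**2/Q = (4*Q**2)/Q = 4*Q)
1903 - E(A) = 1903 - 4*3 = 1903 - 1*12 = 1903 - 12 = 1891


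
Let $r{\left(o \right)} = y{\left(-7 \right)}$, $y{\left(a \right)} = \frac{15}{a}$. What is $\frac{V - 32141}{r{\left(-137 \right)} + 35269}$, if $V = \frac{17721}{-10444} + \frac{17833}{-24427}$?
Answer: $- \frac{8200289232627}{8997124996912} \approx -0.91143$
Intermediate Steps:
$V = - \frac{619118719}{255115588}$ ($V = 17721 \left(- \frac{1}{10444}\right) + 17833 \left(- \frac{1}{24427}\right) = - \frac{17721}{10444} - \frac{17833}{24427} = - \frac{619118719}{255115588} \approx -2.4268$)
$r{\left(o \right)} = - \frac{15}{7}$ ($r{\left(o \right)} = \frac{15}{-7} = 15 \left(- \frac{1}{7}\right) = - \frac{15}{7}$)
$\frac{V - 32141}{r{\left(-137 \right)} + 35269} = \frac{- \frac{619118719}{255115588} - 32141}{- \frac{15}{7} + 35269} = - \frac{8200289232627}{255115588 \cdot \frac{246868}{7}} = \left(- \frac{8200289232627}{255115588}\right) \frac{7}{246868} = - \frac{8200289232627}{8997124996912}$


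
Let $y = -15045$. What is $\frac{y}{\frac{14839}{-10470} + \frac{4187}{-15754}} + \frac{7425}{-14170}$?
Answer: $\frac{25854443740845}{2892466837} \approx 8938.5$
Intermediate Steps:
$\frac{y}{\frac{14839}{-10470} + \frac{4187}{-15754}} + \frac{7425}{-14170} = - \frac{15045}{\frac{14839}{-10470} + \frac{4187}{-15754}} + \frac{7425}{-14170} = - \frac{15045}{14839 \left(- \frac{1}{10470}\right) + 4187 \left(- \frac{1}{15754}\right)} + 7425 \left(- \frac{1}{14170}\right) = - \frac{15045}{- \frac{14839}{10470} - \frac{4187}{15754}} - \frac{1485}{2834} = - \frac{15045}{- \frac{69402874}{41236095}} - \frac{1485}{2834} = \left(-15045\right) \left(- \frac{41236095}{69402874}\right) - \frac{1485}{2834} = \frac{36493944075}{4082522} - \frac{1485}{2834} = \frac{25854443740845}{2892466837}$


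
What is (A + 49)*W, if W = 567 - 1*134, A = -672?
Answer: -269759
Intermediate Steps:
W = 433 (W = 567 - 134 = 433)
(A + 49)*W = (-672 + 49)*433 = -623*433 = -269759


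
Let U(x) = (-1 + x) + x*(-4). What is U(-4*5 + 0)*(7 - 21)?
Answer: -826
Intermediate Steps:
U(x) = -1 - 3*x (U(x) = (-1 + x) - 4*x = -1 - 3*x)
U(-4*5 + 0)*(7 - 21) = (-1 - 3*(-4*5 + 0))*(7 - 21) = (-1 - 3*(-20 + 0))*(-14) = (-1 - 3*(-20))*(-14) = (-1 + 60)*(-14) = 59*(-14) = -826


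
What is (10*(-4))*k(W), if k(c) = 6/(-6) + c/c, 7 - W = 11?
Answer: 0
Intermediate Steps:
W = -4 (W = 7 - 1*11 = 7 - 11 = -4)
k(c) = 0 (k(c) = 6*(-1/6) + 1 = -1 + 1 = 0)
(10*(-4))*k(W) = (10*(-4))*0 = -40*0 = 0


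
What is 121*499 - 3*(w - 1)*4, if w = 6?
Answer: 60319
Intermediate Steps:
121*499 - 3*(w - 1)*4 = 121*499 - 3*(6 - 1)*4 = 60379 - 3*5*4 = 60379 - 15*4 = 60379 - 60 = 60319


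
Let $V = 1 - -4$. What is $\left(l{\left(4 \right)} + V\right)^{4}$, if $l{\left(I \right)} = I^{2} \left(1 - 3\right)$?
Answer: $531441$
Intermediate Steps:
$l{\left(I \right)} = - 2 I^{2}$ ($l{\left(I \right)} = I^{2} \left(-2\right) = - 2 I^{2}$)
$V = 5$ ($V = 1 + 4 = 5$)
$\left(l{\left(4 \right)} + V\right)^{4} = \left(- 2 \cdot 4^{2} + 5\right)^{4} = \left(\left(-2\right) 16 + 5\right)^{4} = \left(-32 + 5\right)^{4} = \left(-27\right)^{4} = 531441$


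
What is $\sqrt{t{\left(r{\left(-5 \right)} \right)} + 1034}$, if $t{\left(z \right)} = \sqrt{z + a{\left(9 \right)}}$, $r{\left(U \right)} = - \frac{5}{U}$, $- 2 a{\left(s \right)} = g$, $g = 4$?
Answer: $\sqrt{1034 + i} \approx 32.156 + 0.0155 i$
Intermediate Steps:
$a{\left(s \right)} = -2$ ($a{\left(s \right)} = \left(- \frac{1}{2}\right) 4 = -2$)
$t{\left(z \right)} = \sqrt{-2 + z}$ ($t{\left(z \right)} = \sqrt{z - 2} = \sqrt{-2 + z}$)
$\sqrt{t{\left(r{\left(-5 \right)} \right)} + 1034} = \sqrt{\sqrt{-2 - \frac{5}{-5}} + 1034} = \sqrt{\sqrt{-2 - -1} + 1034} = \sqrt{\sqrt{-2 + 1} + 1034} = \sqrt{\sqrt{-1} + 1034} = \sqrt{i + 1034} = \sqrt{1034 + i}$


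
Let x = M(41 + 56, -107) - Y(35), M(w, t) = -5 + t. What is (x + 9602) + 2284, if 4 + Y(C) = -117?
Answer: 11895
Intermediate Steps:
Y(C) = -121 (Y(C) = -4 - 117 = -121)
x = 9 (x = (-5 - 107) - 1*(-121) = -112 + 121 = 9)
(x + 9602) + 2284 = (9 + 9602) + 2284 = 9611 + 2284 = 11895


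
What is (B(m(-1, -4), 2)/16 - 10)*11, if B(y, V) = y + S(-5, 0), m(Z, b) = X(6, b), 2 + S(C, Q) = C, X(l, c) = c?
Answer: -1881/16 ≈ -117.56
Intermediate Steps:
S(C, Q) = -2 + C
m(Z, b) = b
B(y, V) = -7 + y (B(y, V) = y + (-2 - 5) = y - 7 = -7 + y)
(B(m(-1, -4), 2)/16 - 10)*11 = ((-7 - 4)/16 - 10)*11 = (-11*1/16 - 10)*11 = (-11/16 - 10)*11 = -171/16*11 = -1881/16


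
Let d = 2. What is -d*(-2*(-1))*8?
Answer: -32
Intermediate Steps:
-d*(-2*(-1))*8 = -2*(-2*(-1))*8 = -2*2*8 = -4*8 = -1*32 = -32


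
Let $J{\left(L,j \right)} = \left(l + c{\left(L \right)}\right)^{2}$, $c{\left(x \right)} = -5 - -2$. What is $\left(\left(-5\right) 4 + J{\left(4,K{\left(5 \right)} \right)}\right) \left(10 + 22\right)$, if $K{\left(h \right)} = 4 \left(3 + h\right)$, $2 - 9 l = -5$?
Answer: $- \frac{39040}{81} \approx -481.98$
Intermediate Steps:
$l = \frac{7}{9}$ ($l = \frac{2}{9} - - \frac{5}{9} = \frac{2}{9} + \frac{5}{9} = \frac{7}{9} \approx 0.77778$)
$K{\left(h \right)} = 12 + 4 h$
$c{\left(x \right)} = -3$ ($c{\left(x \right)} = -5 + 2 = -3$)
$J{\left(L,j \right)} = \frac{400}{81}$ ($J{\left(L,j \right)} = \left(\frac{7}{9} - 3\right)^{2} = \left(- \frac{20}{9}\right)^{2} = \frac{400}{81}$)
$\left(\left(-5\right) 4 + J{\left(4,K{\left(5 \right)} \right)}\right) \left(10 + 22\right) = \left(\left(-5\right) 4 + \frac{400}{81}\right) \left(10 + 22\right) = \left(-20 + \frac{400}{81}\right) 32 = \left(- \frac{1220}{81}\right) 32 = - \frac{39040}{81}$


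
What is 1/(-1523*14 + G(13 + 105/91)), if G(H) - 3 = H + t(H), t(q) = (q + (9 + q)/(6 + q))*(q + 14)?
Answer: -22139/462129846 ≈ -4.7906e-5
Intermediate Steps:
t(q) = (14 + q)*(q + (9 + q)/(6 + q)) (t(q) = (q + (9 + q)/(6 + q))*(14 + q) = (14 + q)*(q + (9 + q)/(6 + q)))
G(H) = 3 + H + (126 + H**3 + 21*H**2 + 107*H)/(6 + H) (G(H) = 3 + (H + (126 + H**3 + 21*H**2 + 107*H)/(6 + H)) = 3 + H + (126 + H**3 + 21*H**2 + 107*H)/(6 + H))
1/(-1523*14 + G(13 + 105/91)) = 1/(-1523*14 + (144 + (13 + 105/91)**3 + 22*(13 + 105/91)**2 + 116*(13 + 105/91))/(6 + (13 + 105/91))) = 1/(-21322 + (144 + (13 + 105*(1/91))**3 + 22*(13 + 105*(1/91))**2 + 116*(13 + 105*(1/91)))/(6 + (13 + 105*(1/91)))) = 1/(-21322 + (144 + (13 + 15/13)**3 + 22*(13 + 15/13)**2 + 116*(13 + 15/13))/(6 + (13 + 15/13))) = 1/(-21322 + (144 + (184/13)**3 + 22*(184/13)**2 + 116*(184/13))/(6 + 184/13)) = 1/(-21322 + (144 + 6229504/2197 + 22*(33856/169) + 21344/13)/(262/13)) = 1/(-21322 + 13*(144 + 6229504/2197 + 744832/169 + 21344/13)/262) = 1/(-21322 + (13/262)*(19835824/2197)) = 1/(-21322 + 9917912/22139) = 1/(-462129846/22139) = -22139/462129846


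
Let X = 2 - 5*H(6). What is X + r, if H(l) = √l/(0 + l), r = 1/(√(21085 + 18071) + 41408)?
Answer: 857302006/428645827 - 5*√6/6 - √9789/857291654 ≈ -0.041217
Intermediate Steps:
r = 1/(41408 + 2*√9789) (r = 1/(√39156 + 41408) = 1/(2*√9789 + 41408) = 1/(41408 + 2*√9789) ≈ 2.4035e-5)
H(l) = l^(-½) (H(l) = √l/l = l^(-½))
X = 2 - 5*√6/6 ≈ -0.041241
X + r = (2 - 5*√6/6) + (10352/428645827 - √9789/857291654) = 857302006/428645827 - 5*√6/6 - √9789/857291654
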